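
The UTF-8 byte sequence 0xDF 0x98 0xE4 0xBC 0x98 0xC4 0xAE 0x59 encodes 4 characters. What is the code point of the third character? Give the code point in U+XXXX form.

U+012E

Offset 0: leading byte 0xDF = 11011111 → 2-byte char #1 = DF 98.
Offset 2: leading byte 0xE4 = 11100100 → 3-byte char #2 = E4 BC 98.
Offset 5: leading byte 0xC4 = 11000100 → 2-byte char #3 = C4 AE.
Leading byte 0xC4 = 11000100 matches 110xxxxx → 2-byte sequence.
Byte 1: 0xC4 = 11000100, payload 00100 (5 bits).
Byte 2: 0xAE = 10101110 (10xxxxxx ✓), payload 101110.
Concatenate: 00100101110 = 0x12E (11 bits → U+012E).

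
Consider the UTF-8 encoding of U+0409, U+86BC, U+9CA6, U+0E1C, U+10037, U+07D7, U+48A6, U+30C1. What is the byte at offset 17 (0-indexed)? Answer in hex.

U+0409 → 2-byte form D0 89 at offsets 0–1.
U+86BC → 3-byte form E8 9A BC at offsets 2–4.
U+9CA6 → 3-byte form E9 B2 A6 at offsets 5–7.
U+0E1C → 3-byte form E0 B8 9C at offsets 8–10.
U+10037 → 4-byte form F0 90 80 B7 at offsets 11–14.
U+07D7 → 2-byte form DF 97 at offsets 15–16.
U+48A6 → 3-byte form E4 A2 A6 at offsets 17–19.
Offset 17 falls in char 7's range; it's byte 1 of E4 A2 A6 = 0xE4.

0xE4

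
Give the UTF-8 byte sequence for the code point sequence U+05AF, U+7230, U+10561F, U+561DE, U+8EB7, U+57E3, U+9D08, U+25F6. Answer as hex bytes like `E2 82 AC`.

D6 AF E7 88 B0 F4 85 98 9F F1 96 87 9E E8 BA B7 E5 9F A3 E9 B4 88 E2 97 B6

U+05AF: 2-byte form → D6 AF.
U+7230: 3-byte form → E7 88 B0.
U+10561F: 4-byte form → F4 85 98 9F.
U+561DE: 4-byte form → F1 96 87 9E.
U+8EB7: 3-byte form → E8 BA B7.
U+57E3: 3-byte form → E5 9F A3.
U+9D08: 3-byte form → E9 B4 88.
U+25F6: 3-byte form → E2 97 B6.
Concatenated (25 bytes): D6 AF E7 88 B0 F4 85 98 9F F1 96 87 9E E8 BA B7 E5 9F A3 E9 B4 88 E2 97 B6.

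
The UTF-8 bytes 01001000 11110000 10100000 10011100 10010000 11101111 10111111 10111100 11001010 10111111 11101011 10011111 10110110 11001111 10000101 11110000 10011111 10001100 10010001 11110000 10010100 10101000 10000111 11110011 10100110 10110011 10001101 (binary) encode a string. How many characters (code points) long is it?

Byte at offset 0: 0x48 = 01001000 → 1-byte char (#1). Advance 1.
Byte at offset 1: 0xF0 = 11110000 → 4-byte char (#2). Advance 4.
Byte at offset 5: 0xEF = 11101111 → 3-byte char (#3). Advance 3.
Byte at offset 8: 0xCA = 11001010 → 2-byte char (#4). Advance 2.
Byte at offset 10: 0xEB = 11101011 → 3-byte char (#5). Advance 3.
Byte at offset 13: 0xCF = 11001111 → 2-byte char (#6). Advance 2.
Byte at offset 15: 0xF0 = 11110000 → 4-byte char (#7). Advance 4.
Byte at offset 19: 0xF0 = 11110000 → 4-byte char (#8). Advance 4.
Byte at offset 23: 0xF3 = 11110011 → 4-byte char (#9). Advance 4.
Reached end at offset 27 after 9 code points.

9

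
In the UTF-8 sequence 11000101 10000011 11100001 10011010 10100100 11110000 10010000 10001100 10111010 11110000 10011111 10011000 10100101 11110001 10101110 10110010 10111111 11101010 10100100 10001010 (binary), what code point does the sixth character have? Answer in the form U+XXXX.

U+A90A

Offset 0: leading byte 0xC5 = 11000101 → 2-byte char #1 = C5 83.
Offset 2: leading byte 0xE1 = 11100001 → 3-byte char #2 = E1 9A A4.
Offset 5: leading byte 0xF0 = 11110000 → 4-byte char #3 = F0 90 8C BA.
Offset 9: leading byte 0xF0 = 11110000 → 4-byte char #4 = F0 9F 98 A5.
Offset 13: leading byte 0xF1 = 11110001 → 4-byte char #5 = F1 AE B2 BF.
Offset 17: leading byte 0xEA = 11101010 → 3-byte char #6 = EA A4 8A.
Leading byte 0xEA = 11101010 matches 1110xxxx → 3-byte sequence.
Byte 1: 0xEA = 11101010, payload 1010 (4 bits).
Byte 2: 0xA4 = 10100100 (10xxxxxx ✓), payload 100100.
Byte 3: 0x8A = 10001010 (10xxxxxx ✓), payload 001010.
Concatenate: 1010100100001010 = 0xA90A (16 bits → U+A90A).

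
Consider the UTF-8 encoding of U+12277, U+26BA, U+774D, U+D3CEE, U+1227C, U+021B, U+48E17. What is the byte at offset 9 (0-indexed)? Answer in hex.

U+12277 → 4-byte form F0 92 89 B7 at offsets 0–3.
U+26BA → 3-byte form E2 9A BA at offsets 4–6.
U+774D → 3-byte form E7 9D 8D at offsets 7–9.
Offset 9 falls in char 3's range; it's byte 3 of E7 9D 8D = 0x8D.

0x8D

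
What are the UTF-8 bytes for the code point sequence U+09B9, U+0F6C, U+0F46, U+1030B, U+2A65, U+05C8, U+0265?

U+09B9: 3-byte form → E0 A6 B9.
U+0F6C: 3-byte form → E0 BD AC.
U+0F46: 3-byte form → E0 BD 86.
U+1030B: 4-byte form → F0 90 8C 8B.
U+2A65: 3-byte form → E2 A9 A5.
U+05C8: 2-byte form → D7 88.
U+0265: 2-byte form → C9 A5.
Concatenated (20 bytes): E0 A6 B9 E0 BD AC E0 BD 86 F0 90 8C 8B E2 A9 A5 D7 88 C9 A5.

E0 A6 B9 E0 BD AC E0 BD 86 F0 90 8C 8B E2 A9 A5 D7 88 C9 A5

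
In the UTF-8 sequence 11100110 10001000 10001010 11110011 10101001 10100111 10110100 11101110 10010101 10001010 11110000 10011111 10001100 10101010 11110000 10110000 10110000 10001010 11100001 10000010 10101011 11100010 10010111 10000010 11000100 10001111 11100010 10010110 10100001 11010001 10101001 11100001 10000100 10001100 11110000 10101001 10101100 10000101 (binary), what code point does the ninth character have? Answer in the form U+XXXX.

U+25A1

Offset 0: leading byte 0xE6 = 11100110 → 3-byte char #1 = E6 88 8A.
Offset 3: leading byte 0xF3 = 11110011 → 4-byte char #2 = F3 A9 A7 B4.
Offset 7: leading byte 0xEE = 11101110 → 3-byte char #3 = EE 95 8A.
Offset 10: leading byte 0xF0 = 11110000 → 4-byte char #4 = F0 9F 8C AA.
Offset 14: leading byte 0xF0 = 11110000 → 4-byte char #5 = F0 B0 B0 8A.
Offset 18: leading byte 0xE1 = 11100001 → 3-byte char #6 = E1 82 AB.
Offset 21: leading byte 0xE2 = 11100010 → 3-byte char #7 = E2 97 82.
Offset 24: leading byte 0xC4 = 11000100 → 2-byte char #8 = C4 8F.
Offset 26: leading byte 0xE2 = 11100010 → 3-byte char #9 = E2 96 A1.
Leading byte 0xE2 = 11100010 matches 1110xxxx → 3-byte sequence.
Byte 1: 0xE2 = 11100010, payload 0010 (4 bits).
Byte 2: 0x96 = 10010110 (10xxxxxx ✓), payload 010110.
Byte 3: 0xA1 = 10100001 (10xxxxxx ✓), payload 100001.
Concatenate: 0010010110100001 = 0x25A1 (16 bits → U+25A1).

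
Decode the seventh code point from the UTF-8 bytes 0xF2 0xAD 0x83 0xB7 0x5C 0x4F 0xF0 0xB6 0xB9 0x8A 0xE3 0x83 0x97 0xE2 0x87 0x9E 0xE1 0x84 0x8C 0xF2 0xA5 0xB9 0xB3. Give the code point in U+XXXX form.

Offset 0: leading byte 0xF2 = 11110010 → 4-byte char #1 = F2 AD 83 B7.
Offset 4: leading byte 0x5C = 01011100 → 1-byte char #2 = 5C.
Offset 5: leading byte 0x4F = 01001111 → 1-byte char #3 = 4F.
Offset 6: leading byte 0xF0 = 11110000 → 4-byte char #4 = F0 B6 B9 8A.
Offset 10: leading byte 0xE3 = 11100011 → 3-byte char #5 = E3 83 97.
Offset 13: leading byte 0xE2 = 11100010 → 3-byte char #6 = E2 87 9E.
Offset 16: leading byte 0xE1 = 11100001 → 3-byte char #7 = E1 84 8C.
Leading byte 0xE1 = 11100001 matches 1110xxxx → 3-byte sequence.
Byte 1: 0xE1 = 11100001, payload 0001 (4 bits).
Byte 2: 0x84 = 10000100 (10xxxxxx ✓), payload 000100.
Byte 3: 0x8C = 10001100 (10xxxxxx ✓), payload 001100.
Concatenate: 0001000100001100 = 0x110C (16 bits → U+110C).

U+110C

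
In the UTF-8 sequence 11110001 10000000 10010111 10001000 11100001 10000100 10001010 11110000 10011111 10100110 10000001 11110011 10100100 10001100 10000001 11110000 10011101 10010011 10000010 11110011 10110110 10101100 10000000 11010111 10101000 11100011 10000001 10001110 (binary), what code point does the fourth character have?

U+E4301

Offset 0: leading byte 0xF1 = 11110001 → 4-byte char #1 = F1 80 97 88.
Offset 4: leading byte 0xE1 = 11100001 → 3-byte char #2 = E1 84 8A.
Offset 7: leading byte 0xF0 = 11110000 → 4-byte char #3 = F0 9F A6 81.
Offset 11: leading byte 0xF3 = 11110011 → 4-byte char #4 = F3 A4 8C 81.
Leading byte 0xF3 = 11110011 matches 11110xxx → 4-byte sequence.
Byte 1: 0xF3 = 11110011, payload 011 (3 bits).
Byte 2: 0xA4 = 10100100 (10xxxxxx ✓), payload 100100.
Byte 3: 0x8C = 10001100 (10xxxxxx ✓), payload 001100.
Byte 4: 0x81 = 10000001 (10xxxxxx ✓), payload 000001.
Concatenate: 011100100001100000001 = 0xE4301 (21 bits → U+E4301).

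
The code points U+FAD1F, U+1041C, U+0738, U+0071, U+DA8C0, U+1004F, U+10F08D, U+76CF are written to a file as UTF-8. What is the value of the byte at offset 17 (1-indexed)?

0x90

1-indexed offset 17 is 0-indexed offset 16.
U+FAD1F → 4-byte form F3 BA B4 9F at offsets 0–3.
U+1041C → 4-byte form F0 90 90 9C at offsets 4–7.
U+0738 → 2-byte form DC B8 at offsets 8–9.
U+0071 → 1-byte form 71 at offsets 10–10.
U+DA8C0 → 4-byte form F3 9A A3 80 at offsets 11–14.
U+1004F → 4-byte form F0 90 81 8F at offsets 15–18.
Offset 16 falls in char 6's range; it's byte 2 of F0 90 81 8F = 0x90.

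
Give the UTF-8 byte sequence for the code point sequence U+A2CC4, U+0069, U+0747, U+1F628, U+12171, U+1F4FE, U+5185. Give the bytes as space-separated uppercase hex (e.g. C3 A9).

F2 A2 B3 84 69 DD 87 F0 9F 98 A8 F0 92 85 B1 F0 9F 93 BE E5 86 85

U+A2CC4: 4-byte form → F2 A2 B3 84.
U+0069: 1-byte form → 69.
U+0747: 2-byte form → DD 87.
U+1F628: 4-byte form → F0 9F 98 A8.
U+12171: 4-byte form → F0 92 85 B1.
U+1F4FE: 4-byte form → F0 9F 93 BE.
U+5185: 3-byte form → E5 86 85.
Concatenated (22 bytes): F2 A2 B3 84 69 DD 87 F0 9F 98 A8 F0 92 85 B1 F0 9F 93 BE E5 86 85.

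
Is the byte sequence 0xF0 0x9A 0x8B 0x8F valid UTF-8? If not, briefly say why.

Leading byte 0xF0 = 11110000 → 4-byte form.
Continuation bytes 0x9A=10011010, 0x8B=10001011, 0x8F=10001111 all match 10xxxxxx.
Decoded value 0x1A2CF is ≥ 0x10000 (shortest form) and not a surrogate.

valid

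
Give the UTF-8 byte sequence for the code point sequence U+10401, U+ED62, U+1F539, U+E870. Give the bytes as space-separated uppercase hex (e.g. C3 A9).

F0 90 90 81 EE B5 A2 F0 9F 94 B9 EE A1 B0

U+10401: 4-byte form → F0 90 90 81.
U+ED62: 3-byte form → EE B5 A2.
U+1F539: 4-byte form → F0 9F 94 B9.
U+E870: 3-byte form → EE A1 B0.
Concatenated (14 bytes): F0 90 90 81 EE B5 A2 F0 9F 94 B9 EE A1 B0.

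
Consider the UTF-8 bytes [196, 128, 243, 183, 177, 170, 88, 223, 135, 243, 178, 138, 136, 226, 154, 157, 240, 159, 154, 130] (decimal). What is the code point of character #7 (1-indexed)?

U+1F682

Offset 0: leading byte 0xC4 = 11000100 → 2-byte char #1 = C4 80.
Offset 2: leading byte 0xF3 = 11110011 → 4-byte char #2 = F3 B7 B1 AA.
Offset 6: leading byte 0x58 = 01011000 → 1-byte char #3 = 58.
Offset 7: leading byte 0xDF = 11011111 → 2-byte char #4 = DF 87.
Offset 9: leading byte 0xF3 = 11110011 → 4-byte char #5 = F3 B2 8A 88.
Offset 13: leading byte 0xE2 = 11100010 → 3-byte char #6 = E2 9A 9D.
Offset 16: leading byte 0xF0 = 11110000 → 4-byte char #7 = F0 9F 9A 82.
Leading byte 0xF0 = 11110000 matches 11110xxx → 4-byte sequence.
Byte 1: 0xF0 = 11110000, payload 000 (3 bits).
Byte 2: 0x9F = 10011111 (10xxxxxx ✓), payload 011111.
Byte 3: 0x9A = 10011010 (10xxxxxx ✓), payload 011010.
Byte 4: 0x82 = 10000010 (10xxxxxx ✓), payload 000010.
Concatenate: 000011111011010000010 = 0x1F682 (21 bits → U+1F682).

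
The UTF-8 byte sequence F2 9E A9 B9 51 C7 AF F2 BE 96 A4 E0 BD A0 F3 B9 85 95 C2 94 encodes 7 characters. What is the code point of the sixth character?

Offset 0: leading byte 0xF2 = 11110010 → 4-byte char #1 = F2 9E A9 B9.
Offset 4: leading byte 0x51 = 01010001 → 1-byte char #2 = 51.
Offset 5: leading byte 0xC7 = 11000111 → 2-byte char #3 = C7 AF.
Offset 7: leading byte 0xF2 = 11110010 → 4-byte char #4 = F2 BE 96 A4.
Offset 11: leading byte 0xE0 = 11100000 → 3-byte char #5 = E0 BD A0.
Offset 14: leading byte 0xF3 = 11110011 → 4-byte char #6 = F3 B9 85 95.
Leading byte 0xF3 = 11110011 matches 11110xxx → 4-byte sequence.
Byte 1: 0xF3 = 11110011, payload 011 (3 bits).
Byte 2: 0xB9 = 10111001 (10xxxxxx ✓), payload 111001.
Byte 3: 0x85 = 10000101 (10xxxxxx ✓), payload 000101.
Byte 4: 0x95 = 10010101 (10xxxxxx ✓), payload 010101.
Concatenate: 011111001000101010101 = 0xF9155 (21 bits → U+F9155).

U+F9155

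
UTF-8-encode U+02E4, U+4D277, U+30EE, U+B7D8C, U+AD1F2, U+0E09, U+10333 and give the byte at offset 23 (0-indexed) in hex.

U+02E4 → 2-byte form CB A4 at offsets 0–1.
U+4D277 → 4-byte form F1 8D 89 B7 at offsets 2–5.
U+30EE → 3-byte form E3 83 AE at offsets 6–8.
U+B7D8C → 4-byte form F2 B7 B6 8C at offsets 9–12.
U+AD1F2 → 4-byte form F2 AD 87 B2 at offsets 13–16.
U+0E09 → 3-byte form E0 B8 89 at offsets 17–19.
U+10333 → 4-byte form F0 90 8C B3 at offsets 20–23.
Offset 23 falls in char 7's range; it's byte 4 of F0 90 8C B3 = 0xB3.

0xB3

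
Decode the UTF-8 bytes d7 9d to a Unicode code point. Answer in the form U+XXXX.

Leading byte 0xD7 = 11010111 matches 110xxxxx → 2-byte sequence.
Byte 1: 0xD7 = 11010111, payload 10111 (5 bits).
Byte 2: 0x9D = 10011101 (10xxxxxx ✓), payload 011101.
Concatenate: 10111011101 = 0x5DD (11 bits → U+05DD).

U+05DD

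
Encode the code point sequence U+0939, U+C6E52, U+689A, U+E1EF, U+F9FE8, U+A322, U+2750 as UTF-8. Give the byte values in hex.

U+0939: 3-byte form → E0 A4 B9.
U+C6E52: 4-byte form → F3 86 B9 92.
U+689A: 3-byte form → E6 A2 9A.
U+E1EF: 3-byte form → EE 87 AF.
U+F9FE8: 4-byte form → F3 B9 BF A8.
U+A322: 3-byte form → EA 8C A2.
U+2750: 3-byte form → E2 9D 90.
Concatenated (23 bytes): E0 A4 B9 F3 86 B9 92 E6 A2 9A EE 87 AF F3 B9 BF A8 EA 8C A2 E2 9D 90.

E0 A4 B9 F3 86 B9 92 E6 A2 9A EE 87 AF F3 B9 BF A8 EA 8C A2 E2 9D 90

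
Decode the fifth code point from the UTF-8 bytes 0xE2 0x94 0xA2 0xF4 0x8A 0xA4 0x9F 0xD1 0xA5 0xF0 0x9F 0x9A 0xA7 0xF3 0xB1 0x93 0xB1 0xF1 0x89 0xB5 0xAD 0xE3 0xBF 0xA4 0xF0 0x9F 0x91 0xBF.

U+F14F1

Offset 0: leading byte 0xE2 = 11100010 → 3-byte char #1 = E2 94 A2.
Offset 3: leading byte 0xF4 = 11110100 → 4-byte char #2 = F4 8A A4 9F.
Offset 7: leading byte 0xD1 = 11010001 → 2-byte char #3 = D1 A5.
Offset 9: leading byte 0xF0 = 11110000 → 4-byte char #4 = F0 9F 9A A7.
Offset 13: leading byte 0xF3 = 11110011 → 4-byte char #5 = F3 B1 93 B1.
Leading byte 0xF3 = 11110011 matches 11110xxx → 4-byte sequence.
Byte 1: 0xF3 = 11110011, payload 011 (3 bits).
Byte 2: 0xB1 = 10110001 (10xxxxxx ✓), payload 110001.
Byte 3: 0x93 = 10010011 (10xxxxxx ✓), payload 010011.
Byte 4: 0xB1 = 10110001 (10xxxxxx ✓), payload 110001.
Concatenate: 011110001010011110001 = 0xF14F1 (21 bits → U+F14F1).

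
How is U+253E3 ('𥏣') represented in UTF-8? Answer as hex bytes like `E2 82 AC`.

F0 A5 8F A3

U+253E3 = 0x253E3 = 152547 decimal. In range U+10000–U+10FFFF → 4-byte form: 11110xxx 10xxxxxx 10xxxxxx 10xxxxxx.
Binary (21 bits): 000100101001111100011.
Split 3+6+6+6: 000 | 100101 | 001111 | 100011.
Byte 1: 11110000 = 0xF0.
Byte 2: 10100101 = 0xA5.
Byte 3: 10001111 = 0x8F.
Byte 4: 10100011 = 0xA3.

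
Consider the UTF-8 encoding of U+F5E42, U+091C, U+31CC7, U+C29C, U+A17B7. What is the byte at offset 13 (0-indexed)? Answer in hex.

U+F5E42 → 4-byte form F3 B5 B9 82 at offsets 0–3.
U+091C → 3-byte form E0 A4 9C at offsets 4–6.
U+31CC7 → 4-byte form F0 B1 B3 87 at offsets 7–10.
U+C29C → 3-byte form EC 8A 9C at offsets 11–13.
Offset 13 falls in char 4's range; it's byte 3 of EC 8A 9C = 0x9C.

0x9C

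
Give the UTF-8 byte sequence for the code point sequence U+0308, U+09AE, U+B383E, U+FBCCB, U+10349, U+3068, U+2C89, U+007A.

CC 88 E0 A6 AE F2 B3 A0 BE F3 BB B3 8B F0 90 8D 89 E3 81 A8 E2 B2 89 7A

U+0308: 2-byte form → CC 88.
U+09AE: 3-byte form → E0 A6 AE.
U+B383E: 4-byte form → F2 B3 A0 BE.
U+FBCCB: 4-byte form → F3 BB B3 8B.
U+10349: 4-byte form → F0 90 8D 89.
U+3068: 3-byte form → E3 81 A8.
U+2C89: 3-byte form → E2 B2 89.
U+007A: 1-byte form → 7A.
Concatenated (24 bytes): CC 88 E0 A6 AE F2 B3 A0 BE F3 BB B3 8B F0 90 8D 89 E3 81 A8 E2 B2 89 7A.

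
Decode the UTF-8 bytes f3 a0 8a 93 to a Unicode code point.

U+E0293

Leading byte 0xF3 = 11110011 matches 11110xxx → 4-byte sequence.
Byte 1: 0xF3 = 11110011, payload 011 (3 bits).
Byte 2: 0xA0 = 10100000 (10xxxxxx ✓), payload 100000.
Byte 3: 0x8A = 10001010 (10xxxxxx ✓), payload 001010.
Byte 4: 0x93 = 10010011 (10xxxxxx ✓), payload 010011.
Concatenate: 011100000001010010011 = 0xE0293 (21 bits → U+E0293).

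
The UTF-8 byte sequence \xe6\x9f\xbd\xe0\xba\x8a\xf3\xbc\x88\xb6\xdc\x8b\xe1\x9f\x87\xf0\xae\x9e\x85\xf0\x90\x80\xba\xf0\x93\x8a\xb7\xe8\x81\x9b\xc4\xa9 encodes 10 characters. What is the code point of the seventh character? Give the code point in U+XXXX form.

Offset 0: leading byte 0xE6 = 11100110 → 3-byte char #1 = E6 9F BD.
Offset 3: leading byte 0xE0 = 11100000 → 3-byte char #2 = E0 BA 8A.
Offset 6: leading byte 0xF3 = 11110011 → 4-byte char #3 = F3 BC 88 B6.
Offset 10: leading byte 0xDC = 11011100 → 2-byte char #4 = DC 8B.
Offset 12: leading byte 0xE1 = 11100001 → 3-byte char #5 = E1 9F 87.
Offset 15: leading byte 0xF0 = 11110000 → 4-byte char #6 = F0 AE 9E 85.
Offset 19: leading byte 0xF0 = 11110000 → 4-byte char #7 = F0 90 80 BA.
Leading byte 0xF0 = 11110000 matches 11110xxx → 4-byte sequence.
Byte 1: 0xF0 = 11110000, payload 000 (3 bits).
Byte 2: 0x90 = 10010000 (10xxxxxx ✓), payload 010000.
Byte 3: 0x80 = 10000000 (10xxxxxx ✓), payload 000000.
Byte 4: 0xBA = 10111010 (10xxxxxx ✓), payload 111010.
Concatenate: 000010000000000111010 = 0x1003A (21 bits → U+1003A).

U+1003A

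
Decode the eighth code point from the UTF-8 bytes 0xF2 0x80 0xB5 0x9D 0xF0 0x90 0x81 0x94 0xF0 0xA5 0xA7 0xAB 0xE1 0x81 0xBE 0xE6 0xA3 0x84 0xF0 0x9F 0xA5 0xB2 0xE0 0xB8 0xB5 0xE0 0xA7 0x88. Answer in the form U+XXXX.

U+09C8

Offset 0: leading byte 0xF2 = 11110010 → 4-byte char #1 = F2 80 B5 9D.
Offset 4: leading byte 0xF0 = 11110000 → 4-byte char #2 = F0 90 81 94.
Offset 8: leading byte 0xF0 = 11110000 → 4-byte char #3 = F0 A5 A7 AB.
Offset 12: leading byte 0xE1 = 11100001 → 3-byte char #4 = E1 81 BE.
Offset 15: leading byte 0xE6 = 11100110 → 3-byte char #5 = E6 A3 84.
Offset 18: leading byte 0xF0 = 11110000 → 4-byte char #6 = F0 9F A5 B2.
Offset 22: leading byte 0xE0 = 11100000 → 3-byte char #7 = E0 B8 B5.
Offset 25: leading byte 0xE0 = 11100000 → 3-byte char #8 = E0 A7 88.
Leading byte 0xE0 = 11100000 matches 1110xxxx → 3-byte sequence.
Byte 1: 0xE0 = 11100000, payload 0000 (4 bits).
Byte 2: 0xA7 = 10100111 (10xxxxxx ✓), payload 100111.
Byte 3: 0x88 = 10001000 (10xxxxxx ✓), payload 001000.
Concatenate: 0000100111001000 = 0x9C8 (16 bits → U+09C8).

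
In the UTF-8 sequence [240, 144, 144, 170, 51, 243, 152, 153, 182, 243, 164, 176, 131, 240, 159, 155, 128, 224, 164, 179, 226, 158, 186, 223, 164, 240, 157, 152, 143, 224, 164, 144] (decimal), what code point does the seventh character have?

U+27BA

Offset 0: leading byte 0xF0 = 11110000 → 4-byte char #1 = F0 90 90 AA.
Offset 4: leading byte 0x33 = 00110011 → 1-byte char #2 = 33.
Offset 5: leading byte 0xF3 = 11110011 → 4-byte char #3 = F3 98 99 B6.
Offset 9: leading byte 0xF3 = 11110011 → 4-byte char #4 = F3 A4 B0 83.
Offset 13: leading byte 0xF0 = 11110000 → 4-byte char #5 = F0 9F 9B 80.
Offset 17: leading byte 0xE0 = 11100000 → 3-byte char #6 = E0 A4 B3.
Offset 20: leading byte 0xE2 = 11100010 → 3-byte char #7 = E2 9E BA.
Leading byte 0xE2 = 11100010 matches 1110xxxx → 3-byte sequence.
Byte 1: 0xE2 = 11100010, payload 0010 (4 bits).
Byte 2: 0x9E = 10011110 (10xxxxxx ✓), payload 011110.
Byte 3: 0xBA = 10111010 (10xxxxxx ✓), payload 111010.
Concatenate: 0010011110111010 = 0x27BA (16 bits → U+27BA).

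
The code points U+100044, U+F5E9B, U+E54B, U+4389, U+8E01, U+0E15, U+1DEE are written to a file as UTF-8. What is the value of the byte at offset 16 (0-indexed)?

U+100044 → 4-byte form F4 80 81 84 at offsets 0–3.
U+F5E9B → 4-byte form F3 B5 BA 9B at offsets 4–7.
U+E54B → 3-byte form EE 95 8B at offsets 8–10.
U+4389 → 3-byte form E4 8E 89 at offsets 11–13.
U+8E01 → 3-byte form E8 B8 81 at offsets 14–16.
Offset 16 falls in char 5's range; it's byte 3 of E8 B8 81 = 0x81.

0x81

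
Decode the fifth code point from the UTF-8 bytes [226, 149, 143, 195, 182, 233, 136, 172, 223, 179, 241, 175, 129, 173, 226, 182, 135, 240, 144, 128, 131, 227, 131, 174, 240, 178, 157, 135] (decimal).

U+6F06D

Offset 0: leading byte 0xE2 = 11100010 → 3-byte char #1 = E2 95 8F.
Offset 3: leading byte 0xC3 = 11000011 → 2-byte char #2 = C3 B6.
Offset 5: leading byte 0xE9 = 11101001 → 3-byte char #3 = E9 88 AC.
Offset 8: leading byte 0xDF = 11011111 → 2-byte char #4 = DF B3.
Offset 10: leading byte 0xF1 = 11110001 → 4-byte char #5 = F1 AF 81 AD.
Leading byte 0xF1 = 11110001 matches 11110xxx → 4-byte sequence.
Byte 1: 0xF1 = 11110001, payload 001 (3 bits).
Byte 2: 0xAF = 10101111 (10xxxxxx ✓), payload 101111.
Byte 3: 0x81 = 10000001 (10xxxxxx ✓), payload 000001.
Byte 4: 0xAD = 10101101 (10xxxxxx ✓), payload 101101.
Concatenate: 001101111000001101101 = 0x6F06D (21 bits → U+6F06D).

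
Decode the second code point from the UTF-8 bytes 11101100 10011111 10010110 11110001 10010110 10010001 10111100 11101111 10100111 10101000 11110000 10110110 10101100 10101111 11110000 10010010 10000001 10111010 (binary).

Offset 0: leading byte 0xEC = 11101100 → 3-byte char #1 = EC 9F 96.
Offset 3: leading byte 0xF1 = 11110001 → 4-byte char #2 = F1 96 91 BC.
Leading byte 0xF1 = 11110001 matches 11110xxx → 4-byte sequence.
Byte 1: 0xF1 = 11110001, payload 001 (3 bits).
Byte 2: 0x96 = 10010110 (10xxxxxx ✓), payload 010110.
Byte 3: 0x91 = 10010001 (10xxxxxx ✓), payload 010001.
Byte 4: 0xBC = 10111100 (10xxxxxx ✓), payload 111100.
Concatenate: 001010110010001111100 = 0x5647C (21 bits → U+5647C).

U+5647C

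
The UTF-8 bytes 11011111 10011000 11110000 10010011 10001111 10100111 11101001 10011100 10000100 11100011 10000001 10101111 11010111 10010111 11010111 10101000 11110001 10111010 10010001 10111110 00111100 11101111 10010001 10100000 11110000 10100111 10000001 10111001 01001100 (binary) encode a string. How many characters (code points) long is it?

11

Byte at offset 0: 0xDF = 11011111 → 2-byte char (#1). Advance 2.
Byte at offset 2: 0xF0 = 11110000 → 4-byte char (#2). Advance 4.
Byte at offset 6: 0xE9 = 11101001 → 3-byte char (#3). Advance 3.
Byte at offset 9: 0xE3 = 11100011 → 3-byte char (#4). Advance 3.
Byte at offset 12: 0xD7 = 11010111 → 2-byte char (#5). Advance 2.
Byte at offset 14: 0xD7 = 11010111 → 2-byte char (#6). Advance 2.
Byte at offset 16: 0xF1 = 11110001 → 4-byte char (#7). Advance 4.
Byte at offset 20: 0x3C = 00111100 → 1-byte char (#8). Advance 1.
Byte at offset 21: 0xEF = 11101111 → 3-byte char (#9). Advance 3.
Byte at offset 24: 0xF0 = 11110000 → 4-byte char (#10). Advance 4.
Byte at offset 28: 0x4C = 01001100 → 1-byte char (#11). Advance 1.
Reached end at offset 29 after 11 code points.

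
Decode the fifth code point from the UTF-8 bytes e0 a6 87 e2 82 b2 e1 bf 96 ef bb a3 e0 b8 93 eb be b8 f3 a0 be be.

U+0E13

Offset 0: leading byte 0xE0 = 11100000 → 3-byte char #1 = E0 A6 87.
Offset 3: leading byte 0xE2 = 11100010 → 3-byte char #2 = E2 82 B2.
Offset 6: leading byte 0xE1 = 11100001 → 3-byte char #3 = E1 BF 96.
Offset 9: leading byte 0xEF = 11101111 → 3-byte char #4 = EF BB A3.
Offset 12: leading byte 0xE0 = 11100000 → 3-byte char #5 = E0 B8 93.
Leading byte 0xE0 = 11100000 matches 1110xxxx → 3-byte sequence.
Byte 1: 0xE0 = 11100000, payload 0000 (4 bits).
Byte 2: 0xB8 = 10111000 (10xxxxxx ✓), payload 111000.
Byte 3: 0x93 = 10010011 (10xxxxxx ✓), payload 010011.
Concatenate: 0000111000010011 = 0xE13 (16 bits → U+0E13).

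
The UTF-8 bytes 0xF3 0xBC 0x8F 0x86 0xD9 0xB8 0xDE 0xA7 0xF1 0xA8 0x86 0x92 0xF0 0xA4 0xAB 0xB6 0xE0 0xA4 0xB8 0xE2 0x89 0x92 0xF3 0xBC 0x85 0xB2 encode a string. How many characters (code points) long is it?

Byte at offset 0: 0xF3 = 11110011 → 4-byte char (#1). Advance 4.
Byte at offset 4: 0xD9 = 11011001 → 2-byte char (#2). Advance 2.
Byte at offset 6: 0xDE = 11011110 → 2-byte char (#3). Advance 2.
Byte at offset 8: 0xF1 = 11110001 → 4-byte char (#4). Advance 4.
Byte at offset 12: 0xF0 = 11110000 → 4-byte char (#5). Advance 4.
Byte at offset 16: 0xE0 = 11100000 → 3-byte char (#6). Advance 3.
Byte at offset 19: 0xE2 = 11100010 → 3-byte char (#7). Advance 3.
Byte at offset 22: 0xF3 = 11110011 → 4-byte char (#8). Advance 4.
Reached end at offset 26 after 8 code points.

8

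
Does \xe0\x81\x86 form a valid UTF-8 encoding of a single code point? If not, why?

Leading byte 0xE0 = 11100000 → 3-byte form.
Continuation bytes all match 10xxxxxx. Payload decodes to 0x46.
But 0x46 < 0x800, the minimum for a 3-byte sequence — this is an overlong encoding.

invalid (overlong encoding)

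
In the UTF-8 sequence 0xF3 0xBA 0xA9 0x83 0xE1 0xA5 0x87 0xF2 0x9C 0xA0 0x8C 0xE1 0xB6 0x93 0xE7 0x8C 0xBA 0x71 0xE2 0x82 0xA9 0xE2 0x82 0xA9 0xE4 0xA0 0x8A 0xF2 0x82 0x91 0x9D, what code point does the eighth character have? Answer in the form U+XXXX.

U+20A9

Offset 0: leading byte 0xF3 = 11110011 → 4-byte char #1 = F3 BA A9 83.
Offset 4: leading byte 0xE1 = 11100001 → 3-byte char #2 = E1 A5 87.
Offset 7: leading byte 0xF2 = 11110010 → 4-byte char #3 = F2 9C A0 8C.
Offset 11: leading byte 0xE1 = 11100001 → 3-byte char #4 = E1 B6 93.
Offset 14: leading byte 0xE7 = 11100111 → 3-byte char #5 = E7 8C BA.
Offset 17: leading byte 0x71 = 01110001 → 1-byte char #6 = 71.
Offset 18: leading byte 0xE2 = 11100010 → 3-byte char #7 = E2 82 A9.
Offset 21: leading byte 0xE2 = 11100010 → 3-byte char #8 = E2 82 A9.
Leading byte 0xE2 = 11100010 matches 1110xxxx → 3-byte sequence.
Byte 1: 0xE2 = 11100010, payload 0010 (4 bits).
Byte 2: 0x82 = 10000010 (10xxxxxx ✓), payload 000010.
Byte 3: 0xA9 = 10101001 (10xxxxxx ✓), payload 101001.
Concatenate: 0010000010101001 = 0x20A9 (16 bits → U+20A9).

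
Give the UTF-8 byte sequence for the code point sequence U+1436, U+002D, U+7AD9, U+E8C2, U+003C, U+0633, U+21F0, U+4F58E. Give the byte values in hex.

U+1436: 3-byte form → E1 90 B6.
U+002D: 1-byte form → 2D.
U+7AD9: 3-byte form → E7 AB 99.
U+E8C2: 3-byte form → EE A3 82.
U+003C: 1-byte form → 3C.
U+0633: 2-byte form → D8 B3.
U+21F0: 3-byte form → E2 87 B0.
U+4F58E: 4-byte form → F1 8F 96 8E.
Concatenated (20 bytes): E1 90 B6 2D E7 AB 99 EE A3 82 3C D8 B3 E2 87 B0 F1 8F 96 8E.

E1 90 B6 2D E7 AB 99 EE A3 82 3C D8 B3 E2 87 B0 F1 8F 96 8E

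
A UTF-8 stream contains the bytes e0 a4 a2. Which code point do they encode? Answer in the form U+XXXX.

Leading byte 0xE0 = 11100000 matches 1110xxxx → 3-byte sequence.
Byte 1: 0xE0 = 11100000, payload 0000 (4 bits).
Byte 2: 0xA4 = 10100100 (10xxxxxx ✓), payload 100100.
Byte 3: 0xA2 = 10100010 (10xxxxxx ✓), payload 100010.
Concatenate: 0000100100100010 = 0x922 (16 bits → U+0922).

U+0922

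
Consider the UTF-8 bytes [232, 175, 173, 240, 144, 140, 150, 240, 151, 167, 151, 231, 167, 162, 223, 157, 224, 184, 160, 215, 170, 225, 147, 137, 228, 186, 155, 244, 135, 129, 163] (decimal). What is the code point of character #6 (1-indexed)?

U+0E20

Offset 0: leading byte 0xE8 = 11101000 → 3-byte char #1 = E8 AF AD.
Offset 3: leading byte 0xF0 = 11110000 → 4-byte char #2 = F0 90 8C 96.
Offset 7: leading byte 0xF0 = 11110000 → 4-byte char #3 = F0 97 A7 97.
Offset 11: leading byte 0xE7 = 11100111 → 3-byte char #4 = E7 A7 A2.
Offset 14: leading byte 0xDF = 11011111 → 2-byte char #5 = DF 9D.
Offset 16: leading byte 0xE0 = 11100000 → 3-byte char #6 = E0 B8 A0.
Leading byte 0xE0 = 11100000 matches 1110xxxx → 3-byte sequence.
Byte 1: 0xE0 = 11100000, payload 0000 (4 bits).
Byte 2: 0xB8 = 10111000 (10xxxxxx ✓), payload 111000.
Byte 3: 0xA0 = 10100000 (10xxxxxx ✓), payload 100000.
Concatenate: 0000111000100000 = 0xE20 (16 bits → U+0E20).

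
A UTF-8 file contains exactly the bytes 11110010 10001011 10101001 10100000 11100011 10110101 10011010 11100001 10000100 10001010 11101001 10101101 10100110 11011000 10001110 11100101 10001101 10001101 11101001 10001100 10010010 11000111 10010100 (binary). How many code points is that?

8

Byte at offset 0: 0xF2 = 11110010 → 4-byte char (#1). Advance 4.
Byte at offset 4: 0xE3 = 11100011 → 3-byte char (#2). Advance 3.
Byte at offset 7: 0xE1 = 11100001 → 3-byte char (#3). Advance 3.
Byte at offset 10: 0xE9 = 11101001 → 3-byte char (#4). Advance 3.
Byte at offset 13: 0xD8 = 11011000 → 2-byte char (#5). Advance 2.
Byte at offset 15: 0xE5 = 11100101 → 3-byte char (#6). Advance 3.
Byte at offset 18: 0xE9 = 11101001 → 3-byte char (#7). Advance 3.
Byte at offset 21: 0xC7 = 11000111 → 2-byte char (#8). Advance 2.
Reached end at offset 23 after 8 code points.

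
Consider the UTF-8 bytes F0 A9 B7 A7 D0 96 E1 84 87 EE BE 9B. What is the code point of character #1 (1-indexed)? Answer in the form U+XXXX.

Offset 0: leading byte 0xF0 = 11110000 → 4-byte char #1 = F0 A9 B7 A7.
Leading byte 0xF0 = 11110000 matches 11110xxx → 4-byte sequence.
Byte 1: 0xF0 = 11110000, payload 000 (3 bits).
Byte 2: 0xA9 = 10101001 (10xxxxxx ✓), payload 101001.
Byte 3: 0xB7 = 10110111 (10xxxxxx ✓), payload 110111.
Byte 4: 0xA7 = 10100111 (10xxxxxx ✓), payload 100111.
Concatenate: 000101001110111100111 = 0x29DE7 (21 bits → U+29DE7).

U+29DE7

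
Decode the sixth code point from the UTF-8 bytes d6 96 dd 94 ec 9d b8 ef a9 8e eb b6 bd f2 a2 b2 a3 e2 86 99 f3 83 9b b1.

U+A2CA3

Offset 0: leading byte 0xD6 = 11010110 → 2-byte char #1 = D6 96.
Offset 2: leading byte 0xDD = 11011101 → 2-byte char #2 = DD 94.
Offset 4: leading byte 0xEC = 11101100 → 3-byte char #3 = EC 9D B8.
Offset 7: leading byte 0xEF = 11101111 → 3-byte char #4 = EF A9 8E.
Offset 10: leading byte 0xEB = 11101011 → 3-byte char #5 = EB B6 BD.
Offset 13: leading byte 0xF2 = 11110010 → 4-byte char #6 = F2 A2 B2 A3.
Leading byte 0xF2 = 11110010 matches 11110xxx → 4-byte sequence.
Byte 1: 0xF2 = 11110010, payload 010 (3 bits).
Byte 2: 0xA2 = 10100010 (10xxxxxx ✓), payload 100010.
Byte 3: 0xB2 = 10110010 (10xxxxxx ✓), payload 110010.
Byte 4: 0xA3 = 10100011 (10xxxxxx ✓), payload 100011.
Concatenate: 010100010110010100011 = 0xA2CA3 (21 bits → U+A2CA3).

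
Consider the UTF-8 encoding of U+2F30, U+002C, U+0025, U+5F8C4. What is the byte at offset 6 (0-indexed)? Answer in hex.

0x9F

U+2F30 → 3-byte form E2 BC B0 at offsets 0–2.
U+002C → 1-byte form 2C at offsets 3–3.
U+0025 → 1-byte form 25 at offsets 4–4.
U+5F8C4 → 4-byte form F1 9F A3 84 at offsets 5–8.
Offset 6 falls in char 4's range; it's byte 2 of F1 9F A3 84 = 0x9F.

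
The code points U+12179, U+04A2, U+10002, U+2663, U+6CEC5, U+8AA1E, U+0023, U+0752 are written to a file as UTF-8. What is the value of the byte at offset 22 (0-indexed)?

0xDD

U+12179 → 4-byte form F0 92 85 B9 at offsets 0–3.
U+04A2 → 2-byte form D2 A2 at offsets 4–5.
U+10002 → 4-byte form F0 90 80 82 at offsets 6–9.
U+2663 → 3-byte form E2 99 A3 at offsets 10–12.
U+6CEC5 → 4-byte form F1 AC BB 85 at offsets 13–16.
U+8AA1E → 4-byte form F2 8A A8 9E at offsets 17–20.
U+0023 → 1-byte form 23 at offsets 21–21.
U+0752 → 2-byte form DD 92 at offsets 22–23.
Offset 22 falls in char 8's range; it's byte 1 of DD 92 = 0xDD.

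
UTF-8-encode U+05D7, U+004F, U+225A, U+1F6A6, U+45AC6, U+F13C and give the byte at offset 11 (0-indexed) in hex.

0x85

U+05D7 → 2-byte form D7 97 at offsets 0–1.
U+004F → 1-byte form 4F at offsets 2–2.
U+225A → 3-byte form E2 89 9A at offsets 3–5.
U+1F6A6 → 4-byte form F0 9F 9A A6 at offsets 6–9.
U+45AC6 → 4-byte form F1 85 AB 86 at offsets 10–13.
Offset 11 falls in char 5's range; it's byte 2 of F1 85 AB 86 = 0x85.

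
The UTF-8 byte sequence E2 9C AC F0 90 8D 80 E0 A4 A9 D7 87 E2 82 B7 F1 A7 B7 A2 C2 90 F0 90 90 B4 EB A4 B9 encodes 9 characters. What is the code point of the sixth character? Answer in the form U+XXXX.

U+67DE2

Offset 0: leading byte 0xE2 = 11100010 → 3-byte char #1 = E2 9C AC.
Offset 3: leading byte 0xF0 = 11110000 → 4-byte char #2 = F0 90 8D 80.
Offset 7: leading byte 0xE0 = 11100000 → 3-byte char #3 = E0 A4 A9.
Offset 10: leading byte 0xD7 = 11010111 → 2-byte char #4 = D7 87.
Offset 12: leading byte 0xE2 = 11100010 → 3-byte char #5 = E2 82 B7.
Offset 15: leading byte 0xF1 = 11110001 → 4-byte char #6 = F1 A7 B7 A2.
Leading byte 0xF1 = 11110001 matches 11110xxx → 4-byte sequence.
Byte 1: 0xF1 = 11110001, payload 001 (3 bits).
Byte 2: 0xA7 = 10100111 (10xxxxxx ✓), payload 100111.
Byte 3: 0xB7 = 10110111 (10xxxxxx ✓), payload 110111.
Byte 4: 0xA2 = 10100010 (10xxxxxx ✓), payload 100010.
Concatenate: 001100111110111100010 = 0x67DE2 (21 bits → U+67DE2).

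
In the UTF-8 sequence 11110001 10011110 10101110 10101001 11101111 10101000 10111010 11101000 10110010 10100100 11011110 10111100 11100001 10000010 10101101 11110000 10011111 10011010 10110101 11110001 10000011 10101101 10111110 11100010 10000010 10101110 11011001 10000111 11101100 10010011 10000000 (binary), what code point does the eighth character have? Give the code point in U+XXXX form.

U+20AE

Offset 0: leading byte 0xF1 = 11110001 → 4-byte char #1 = F1 9E AE A9.
Offset 4: leading byte 0xEF = 11101111 → 3-byte char #2 = EF A8 BA.
Offset 7: leading byte 0xE8 = 11101000 → 3-byte char #3 = E8 B2 A4.
Offset 10: leading byte 0xDE = 11011110 → 2-byte char #4 = DE BC.
Offset 12: leading byte 0xE1 = 11100001 → 3-byte char #5 = E1 82 AD.
Offset 15: leading byte 0xF0 = 11110000 → 4-byte char #6 = F0 9F 9A B5.
Offset 19: leading byte 0xF1 = 11110001 → 4-byte char #7 = F1 83 AD BE.
Offset 23: leading byte 0xE2 = 11100010 → 3-byte char #8 = E2 82 AE.
Leading byte 0xE2 = 11100010 matches 1110xxxx → 3-byte sequence.
Byte 1: 0xE2 = 11100010, payload 0010 (4 bits).
Byte 2: 0x82 = 10000010 (10xxxxxx ✓), payload 000010.
Byte 3: 0xAE = 10101110 (10xxxxxx ✓), payload 101110.
Concatenate: 0010000010101110 = 0x20AE (16 bits → U+20AE).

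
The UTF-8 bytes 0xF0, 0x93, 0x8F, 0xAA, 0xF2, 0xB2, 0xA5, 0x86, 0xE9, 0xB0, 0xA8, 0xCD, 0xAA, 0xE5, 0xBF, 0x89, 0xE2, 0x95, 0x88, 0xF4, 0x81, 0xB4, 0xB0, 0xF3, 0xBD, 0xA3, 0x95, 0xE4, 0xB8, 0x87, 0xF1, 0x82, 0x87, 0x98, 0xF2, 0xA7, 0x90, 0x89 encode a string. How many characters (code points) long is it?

11

Byte at offset 0: 0xF0 = 11110000 → 4-byte char (#1). Advance 4.
Byte at offset 4: 0xF2 = 11110010 → 4-byte char (#2). Advance 4.
Byte at offset 8: 0xE9 = 11101001 → 3-byte char (#3). Advance 3.
Byte at offset 11: 0xCD = 11001101 → 2-byte char (#4). Advance 2.
Byte at offset 13: 0xE5 = 11100101 → 3-byte char (#5). Advance 3.
Byte at offset 16: 0xE2 = 11100010 → 3-byte char (#6). Advance 3.
Byte at offset 19: 0xF4 = 11110100 → 4-byte char (#7). Advance 4.
Byte at offset 23: 0xF3 = 11110011 → 4-byte char (#8). Advance 4.
Byte at offset 27: 0xE4 = 11100100 → 3-byte char (#9). Advance 3.
Byte at offset 30: 0xF1 = 11110001 → 4-byte char (#10). Advance 4.
Byte at offset 34: 0xF2 = 11110010 → 4-byte char (#11). Advance 4.
Reached end at offset 38 after 11 code points.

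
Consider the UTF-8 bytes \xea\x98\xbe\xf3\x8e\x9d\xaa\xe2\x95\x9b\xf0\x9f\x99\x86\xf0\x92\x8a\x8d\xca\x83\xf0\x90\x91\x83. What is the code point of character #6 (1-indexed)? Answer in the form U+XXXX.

Offset 0: leading byte 0xEA = 11101010 → 3-byte char #1 = EA 98 BE.
Offset 3: leading byte 0xF3 = 11110011 → 4-byte char #2 = F3 8E 9D AA.
Offset 7: leading byte 0xE2 = 11100010 → 3-byte char #3 = E2 95 9B.
Offset 10: leading byte 0xF0 = 11110000 → 4-byte char #4 = F0 9F 99 86.
Offset 14: leading byte 0xF0 = 11110000 → 4-byte char #5 = F0 92 8A 8D.
Offset 18: leading byte 0xCA = 11001010 → 2-byte char #6 = CA 83.
Leading byte 0xCA = 11001010 matches 110xxxxx → 2-byte sequence.
Byte 1: 0xCA = 11001010, payload 01010 (5 bits).
Byte 2: 0x83 = 10000011 (10xxxxxx ✓), payload 000011.
Concatenate: 01010000011 = 0x283 (11 bits → U+0283).

U+0283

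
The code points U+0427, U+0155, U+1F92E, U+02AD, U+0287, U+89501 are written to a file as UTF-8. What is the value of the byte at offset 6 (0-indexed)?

U+0427 → 2-byte form D0 A7 at offsets 0–1.
U+0155 → 2-byte form C5 95 at offsets 2–3.
U+1F92E → 4-byte form F0 9F A4 AE at offsets 4–7.
Offset 6 falls in char 3's range; it's byte 3 of F0 9F A4 AE = 0xA4.

0xA4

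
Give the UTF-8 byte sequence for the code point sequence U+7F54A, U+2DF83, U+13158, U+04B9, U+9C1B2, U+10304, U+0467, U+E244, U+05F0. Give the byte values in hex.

F1 BF 95 8A F0 AD BE 83 F0 93 85 98 D2 B9 F2 9C 86 B2 F0 90 8C 84 D1 A7 EE 89 84 D7 B0

U+7F54A: 4-byte form → F1 BF 95 8A.
U+2DF83: 4-byte form → F0 AD BE 83.
U+13158: 4-byte form → F0 93 85 98.
U+04B9: 2-byte form → D2 B9.
U+9C1B2: 4-byte form → F2 9C 86 B2.
U+10304: 4-byte form → F0 90 8C 84.
U+0467: 2-byte form → D1 A7.
U+E244: 3-byte form → EE 89 84.
U+05F0: 2-byte form → D7 B0.
Concatenated (29 bytes): F1 BF 95 8A F0 AD BE 83 F0 93 85 98 D2 B9 F2 9C 86 B2 F0 90 8C 84 D1 A7 EE 89 84 D7 B0.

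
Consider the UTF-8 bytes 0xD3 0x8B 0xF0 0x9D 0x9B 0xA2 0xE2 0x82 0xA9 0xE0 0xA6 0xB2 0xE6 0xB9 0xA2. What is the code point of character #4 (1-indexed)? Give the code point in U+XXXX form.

Offset 0: leading byte 0xD3 = 11010011 → 2-byte char #1 = D3 8B.
Offset 2: leading byte 0xF0 = 11110000 → 4-byte char #2 = F0 9D 9B A2.
Offset 6: leading byte 0xE2 = 11100010 → 3-byte char #3 = E2 82 A9.
Offset 9: leading byte 0xE0 = 11100000 → 3-byte char #4 = E0 A6 B2.
Leading byte 0xE0 = 11100000 matches 1110xxxx → 3-byte sequence.
Byte 1: 0xE0 = 11100000, payload 0000 (4 bits).
Byte 2: 0xA6 = 10100110 (10xxxxxx ✓), payload 100110.
Byte 3: 0xB2 = 10110010 (10xxxxxx ✓), payload 110010.
Concatenate: 0000100110110010 = 0x9B2 (16 bits → U+09B2).

U+09B2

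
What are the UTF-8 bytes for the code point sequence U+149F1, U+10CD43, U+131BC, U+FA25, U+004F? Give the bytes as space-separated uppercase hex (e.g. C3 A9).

U+149F1: 4-byte form → F0 94 A7 B1.
U+10CD43: 4-byte form → F4 8C B5 83.
U+131BC: 4-byte form → F0 93 86 BC.
U+FA25: 3-byte form → EF A8 A5.
U+004F: 1-byte form → 4F.
Concatenated (16 bytes): F0 94 A7 B1 F4 8C B5 83 F0 93 86 BC EF A8 A5 4F.

F0 94 A7 B1 F4 8C B5 83 F0 93 86 BC EF A8 A5 4F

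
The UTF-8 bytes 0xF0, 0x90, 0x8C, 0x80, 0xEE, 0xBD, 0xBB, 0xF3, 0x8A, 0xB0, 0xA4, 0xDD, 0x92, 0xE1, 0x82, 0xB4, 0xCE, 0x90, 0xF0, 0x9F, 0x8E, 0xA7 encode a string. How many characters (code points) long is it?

7

Byte at offset 0: 0xF0 = 11110000 → 4-byte char (#1). Advance 4.
Byte at offset 4: 0xEE = 11101110 → 3-byte char (#2). Advance 3.
Byte at offset 7: 0xF3 = 11110011 → 4-byte char (#3). Advance 4.
Byte at offset 11: 0xDD = 11011101 → 2-byte char (#4). Advance 2.
Byte at offset 13: 0xE1 = 11100001 → 3-byte char (#5). Advance 3.
Byte at offset 16: 0xCE = 11001110 → 2-byte char (#6). Advance 2.
Byte at offset 18: 0xF0 = 11110000 → 4-byte char (#7). Advance 4.
Reached end at offset 22 after 7 code points.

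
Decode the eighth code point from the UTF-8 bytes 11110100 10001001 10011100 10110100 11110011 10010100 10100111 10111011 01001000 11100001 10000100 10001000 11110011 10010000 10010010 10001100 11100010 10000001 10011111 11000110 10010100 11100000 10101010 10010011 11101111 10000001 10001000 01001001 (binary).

U+0A93

Offset 0: leading byte 0xF4 = 11110100 → 4-byte char #1 = F4 89 9C B4.
Offset 4: leading byte 0xF3 = 11110011 → 4-byte char #2 = F3 94 A7 BB.
Offset 8: leading byte 0x48 = 01001000 → 1-byte char #3 = 48.
Offset 9: leading byte 0xE1 = 11100001 → 3-byte char #4 = E1 84 88.
Offset 12: leading byte 0xF3 = 11110011 → 4-byte char #5 = F3 90 92 8C.
Offset 16: leading byte 0xE2 = 11100010 → 3-byte char #6 = E2 81 9F.
Offset 19: leading byte 0xC6 = 11000110 → 2-byte char #7 = C6 94.
Offset 21: leading byte 0xE0 = 11100000 → 3-byte char #8 = E0 AA 93.
Leading byte 0xE0 = 11100000 matches 1110xxxx → 3-byte sequence.
Byte 1: 0xE0 = 11100000, payload 0000 (4 bits).
Byte 2: 0xAA = 10101010 (10xxxxxx ✓), payload 101010.
Byte 3: 0x93 = 10010011 (10xxxxxx ✓), payload 010011.
Concatenate: 0000101010010011 = 0xA93 (16 bits → U+0A93).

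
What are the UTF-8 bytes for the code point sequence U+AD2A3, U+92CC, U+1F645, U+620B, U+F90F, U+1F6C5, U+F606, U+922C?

U+AD2A3: 4-byte form → F2 AD 8A A3.
U+92CC: 3-byte form → E9 8B 8C.
U+1F645: 4-byte form → F0 9F 99 85.
U+620B: 3-byte form → E6 88 8B.
U+F90F: 3-byte form → EF A4 8F.
U+1F6C5: 4-byte form → F0 9F 9B 85.
U+F606: 3-byte form → EF 98 86.
U+922C: 3-byte form → E9 88 AC.
Concatenated (27 bytes): F2 AD 8A A3 E9 8B 8C F0 9F 99 85 E6 88 8B EF A4 8F F0 9F 9B 85 EF 98 86 E9 88 AC.

F2 AD 8A A3 E9 8B 8C F0 9F 99 85 E6 88 8B EF A4 8F F0 9F 9B 85 EF 98 86 E9 88 AC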